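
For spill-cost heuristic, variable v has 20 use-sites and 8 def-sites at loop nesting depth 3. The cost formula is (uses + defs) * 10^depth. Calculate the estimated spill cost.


uses + defs = 20 + 8 = 28
10^3 = 1000
Spill cost = 28 * 1000 = 28000

28000


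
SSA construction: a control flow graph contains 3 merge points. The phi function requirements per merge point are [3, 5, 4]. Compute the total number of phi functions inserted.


Total phi functions = sum of phi functions at each join node
= 3 + 5 + 4 = 12

12


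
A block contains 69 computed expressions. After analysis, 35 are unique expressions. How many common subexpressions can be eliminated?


CSE count = total expressions - unique expressions
= 69 - 35 = 34

34


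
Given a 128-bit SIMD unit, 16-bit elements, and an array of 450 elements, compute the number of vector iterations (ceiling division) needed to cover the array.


Width = 128 / 16 = 8 elements per vector op
Iterations = ceil(450 / 8) = 57

57


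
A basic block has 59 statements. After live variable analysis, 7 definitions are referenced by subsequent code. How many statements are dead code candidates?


Dead code = total statements - live definitions
= 59 - 7 = 52

52


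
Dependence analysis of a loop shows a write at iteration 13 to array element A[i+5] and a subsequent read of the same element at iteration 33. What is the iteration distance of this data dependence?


Distance = read iteration - write iteration
= 33 - 13 = 20

20


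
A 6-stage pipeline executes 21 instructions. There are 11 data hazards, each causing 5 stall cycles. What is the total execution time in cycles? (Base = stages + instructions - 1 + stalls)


Base cycles = 6 + 21 - 1 = 26
Total stalls = 11 * 5 = 55
Total = 26 + 55 = 81

81


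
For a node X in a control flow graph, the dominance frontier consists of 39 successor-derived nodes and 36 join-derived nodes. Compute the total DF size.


DF(X) = direct successor contributions + join point contributions
= 39 + 36 = 75

75


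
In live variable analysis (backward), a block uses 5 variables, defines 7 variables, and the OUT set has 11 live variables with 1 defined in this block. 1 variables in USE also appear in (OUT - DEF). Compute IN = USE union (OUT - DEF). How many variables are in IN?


OUT - DEF: 11 - 1 = 10
|IN| = |USE| + |OUT - DEF| - |USE ∩ (OUT - DEF)| = 5 + 10 - 1 = 14

14


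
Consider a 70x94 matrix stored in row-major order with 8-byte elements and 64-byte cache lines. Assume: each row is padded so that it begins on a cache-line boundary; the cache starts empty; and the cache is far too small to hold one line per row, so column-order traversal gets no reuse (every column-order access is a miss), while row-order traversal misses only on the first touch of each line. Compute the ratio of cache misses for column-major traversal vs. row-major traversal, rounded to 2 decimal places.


Each row occupies 94 * 8 = 752 bytes and starts on a line boundary, so it spans ceil(752 / 64) = 12 cache lines.
Row-major traversal misses (one per line touched): 70 * ceil(94 * 8 / 64) = 840
Column-major traversal misses (no reuse, every access misses): 70 * 94 = 6580
Ratio = 6580 / 840 = 7.83

7.83


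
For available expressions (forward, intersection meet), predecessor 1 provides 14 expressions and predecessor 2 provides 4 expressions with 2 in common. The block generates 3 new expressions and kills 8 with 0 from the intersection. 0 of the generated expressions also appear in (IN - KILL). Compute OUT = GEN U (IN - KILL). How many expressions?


IN = intersection of predecessors = 2
IN - KILL = 2 - 0 = 2
|OUT| = |GEN| + |IN - KILL| - |GEN ∩ (IN - KILL)| = 3 + 2 - 0 = 5

5


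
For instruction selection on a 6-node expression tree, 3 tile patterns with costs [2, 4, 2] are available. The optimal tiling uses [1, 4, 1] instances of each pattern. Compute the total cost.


Total cost = sum(count_i * cost_i)
= 1*2 + 4*4 + 1*2
= 20

20


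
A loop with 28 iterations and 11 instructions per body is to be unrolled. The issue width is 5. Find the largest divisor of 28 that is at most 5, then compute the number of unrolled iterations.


Largest divisor of 28 <= 5 is 4
New iterations = 28 / 4 = 7

7


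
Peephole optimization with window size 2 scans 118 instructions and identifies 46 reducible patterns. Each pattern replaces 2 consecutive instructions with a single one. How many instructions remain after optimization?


Each match removes 1 instructions.
Total removed = 46 * 1 = 46
Remaining = 118 - 46 = 72

72


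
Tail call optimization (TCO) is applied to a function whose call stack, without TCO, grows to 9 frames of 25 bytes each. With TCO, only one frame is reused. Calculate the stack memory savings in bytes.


Without TCO: 9 * 25 = 225 bytes
With TCO: reuse 1 frame = 25 bytes
Savings = 225 - 25 = 200

200


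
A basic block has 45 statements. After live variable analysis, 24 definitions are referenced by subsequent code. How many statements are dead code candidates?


Dead code = total statements - live definitions
= 45 - 24 = 21

21


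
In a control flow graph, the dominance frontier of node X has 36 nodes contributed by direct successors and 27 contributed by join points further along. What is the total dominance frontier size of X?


DF(X) = direct successor contributions + join point contributions
= 36 + 27 = 63

63


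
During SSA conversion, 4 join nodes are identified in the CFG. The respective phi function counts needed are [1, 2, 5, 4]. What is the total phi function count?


Total phi functions = sum of phi functions at each join node
= 1 + 2 + 5 + 4 = 12

12


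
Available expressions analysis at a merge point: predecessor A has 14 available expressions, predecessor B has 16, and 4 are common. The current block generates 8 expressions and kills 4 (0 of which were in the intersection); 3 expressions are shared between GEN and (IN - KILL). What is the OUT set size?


IN = intersection of predecessors = 4
IN - KILL = 4 - 0 = 4
|OUT| = |GEN| + |IN - KILL| - |GEN ∩ (IN - KILL)| = 8 + 4 - 3 = 9

9


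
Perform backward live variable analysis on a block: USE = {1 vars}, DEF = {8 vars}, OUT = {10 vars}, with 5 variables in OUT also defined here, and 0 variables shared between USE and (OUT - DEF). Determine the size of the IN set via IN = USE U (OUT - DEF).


OUT - DEF: 10 - 5 = 5
|IN| = |USE| + |OUT - DEF| - |USE ∩ (OUT - DEF)| = 1 + 5 - 0 = 6

6


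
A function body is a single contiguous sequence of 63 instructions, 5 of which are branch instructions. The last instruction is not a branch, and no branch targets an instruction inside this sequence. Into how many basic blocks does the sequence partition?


With no in-sequence branch targets, the leaders are the first instruction plus the instruction after each branch.
Number of basic blocks = branches + 1
= 5 + 1 = 6

6


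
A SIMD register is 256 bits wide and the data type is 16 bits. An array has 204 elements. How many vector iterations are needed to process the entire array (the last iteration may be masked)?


Width = 256 / 16 = 16 elements per vector op
Iterations = ceil(204 / 16) = 13

13


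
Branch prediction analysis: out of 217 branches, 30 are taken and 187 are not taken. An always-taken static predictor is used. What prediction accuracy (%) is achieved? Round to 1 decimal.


Predictor: always-taken
Correct predictions = 30
Accuracy = 30 / 217 * 100 = 13.8%

13.8


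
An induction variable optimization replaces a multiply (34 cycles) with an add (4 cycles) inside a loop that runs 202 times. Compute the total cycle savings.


Per-iteration saving = 34 - 4 = 30
Total saved = 202 * 30 = 6060

6060


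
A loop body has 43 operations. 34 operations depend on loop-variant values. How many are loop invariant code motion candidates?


Invariant candidates = total - loop-dependent
= 43 - 34 = 9

9


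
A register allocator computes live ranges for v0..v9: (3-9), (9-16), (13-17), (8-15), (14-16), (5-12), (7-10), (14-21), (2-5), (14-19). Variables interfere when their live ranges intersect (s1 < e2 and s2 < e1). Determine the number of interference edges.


Check all pairs for overlapping intervals.
Two intervals (s1,e1) and (s2,e2) overlap if s1 < e2 and s2 < e1.
v0 (3-9) vs v1..v9: overlaps v3, v5, v6, v8 -> 4
v1 (9-16) vs v2..v9: overlaps v2, v3, v4, v5, v6, v7, v9 -> 7
v2 (13-17) vs v3..v9: overlaps v3, v4, v7, v9 -> 4
v3 (8-15) vs v4..v9: overlaps v4, v5, v6, v7, v9 -> 5
v4 (14-16) vs v5..v9: overlaps v7, v9 -> 2
v5 (5-12) vs v6..v9: overlaps v6 -> 1
v6 (7-10) vs v7..v9: overlaps none -> 0
v7 (14-21) vs v8..v9: overlaps v9 -> 1
v8 (2-5) vs v9: overlaps none -> 0
Total overlapping pairs = 4 + 7 + 4 + 5 + 2 + 1 + 0 + 1 + 0 = 24

24


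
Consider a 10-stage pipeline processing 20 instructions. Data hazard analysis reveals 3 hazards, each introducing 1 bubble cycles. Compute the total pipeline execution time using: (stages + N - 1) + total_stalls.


Base cycles = 10 + 20 - 1 = 29
Total stalls = 3 * 1 = 3
Total = 29 + 3 = 32

32


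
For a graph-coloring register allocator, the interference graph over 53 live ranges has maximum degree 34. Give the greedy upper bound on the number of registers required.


Greedy coloring never needs more than (max_degree + 1) colors: when coloring a vertex, at most max_degree neighbors are already colored.
Upper bound = 34 + 1 = 35

35


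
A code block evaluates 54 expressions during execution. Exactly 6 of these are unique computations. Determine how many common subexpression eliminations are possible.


CSE count = total expressions - unique expressions
= 54 - 6 = 48

48


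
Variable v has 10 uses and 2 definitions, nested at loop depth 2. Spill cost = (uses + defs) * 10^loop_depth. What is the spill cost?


uses + defs = 10 + 2 = 12
10^2 = 100
Spill cost = 12 * 100 = 1200

1200


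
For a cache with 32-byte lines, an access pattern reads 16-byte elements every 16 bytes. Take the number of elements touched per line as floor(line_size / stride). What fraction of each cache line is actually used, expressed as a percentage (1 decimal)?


Elements per cache line = floor(32 / 16) = 2
Bytes used = 2 * 16 = 32
Utilization = 32 / 32 * 100 = 100.0%

100.0


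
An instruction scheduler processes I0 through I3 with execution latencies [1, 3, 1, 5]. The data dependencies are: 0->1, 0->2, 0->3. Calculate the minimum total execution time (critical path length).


Compute longest path through dependency graph: dist(Ik) = max over predecessors of dist + latency(Ik).
dist(I0) = latency 1 = 1
dist(I1) = dist(I0) + 3 = 1 + 3 = 4
dist(I2) = dist(I0) + 1 = 1 + 1 = 2
dist(I3) = dist(I0) + 5 = 1 + 5 = 6
Critical path = max dist = 6

6


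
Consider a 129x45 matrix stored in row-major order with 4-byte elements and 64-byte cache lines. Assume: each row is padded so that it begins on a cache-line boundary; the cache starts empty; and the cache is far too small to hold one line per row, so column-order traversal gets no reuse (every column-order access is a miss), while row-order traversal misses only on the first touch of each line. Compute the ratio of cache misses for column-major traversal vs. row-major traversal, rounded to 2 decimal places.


Each row occupies 45 * 4 = 180 bytes and starts on a line boundary, so it spans ceil(180 / 64) = 3 cache lines.
Row-major traversal misses (one per line touched): 129 * ceil(45 * 4 / 64) = 387
Column-major traversal misses (no reuse, every access misses): 129 * 45 = 5805
Ratio = 5805 / 387 = 15.0

15.0


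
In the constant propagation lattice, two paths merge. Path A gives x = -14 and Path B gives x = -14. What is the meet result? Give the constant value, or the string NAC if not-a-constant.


Meet operation: if both paths give the same constant, result is that constant; if they differ, result is NAC (not-a-constant).
Path A: -14, Path B: -14 -> equal
Result: constant -> -14

-14


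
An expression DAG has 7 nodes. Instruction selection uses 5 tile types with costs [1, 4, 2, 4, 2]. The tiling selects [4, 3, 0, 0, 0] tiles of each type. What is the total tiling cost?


Total cost = sum(count_i * cost_i)
= 4*1 + 3*4 + 0*2 + 0*4 + 0*2
= 16

16


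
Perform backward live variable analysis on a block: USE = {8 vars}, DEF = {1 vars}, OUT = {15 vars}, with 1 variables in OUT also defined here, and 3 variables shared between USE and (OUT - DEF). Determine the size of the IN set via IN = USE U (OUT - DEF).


OUT - DEF: 15 - 1 = 14
|IN| = |USE| + |OUT - DEF| - |USE ∩ (OUT - DEF)| = 8 + 14 - 3 = 19

19


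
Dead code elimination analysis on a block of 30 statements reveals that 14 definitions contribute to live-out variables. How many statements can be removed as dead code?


Dead code = total statements - live definitions
= 30 - 14 = 16

16


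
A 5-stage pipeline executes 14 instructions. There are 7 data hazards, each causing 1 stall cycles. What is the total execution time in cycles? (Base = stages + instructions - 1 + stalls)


Base cycles = 5 + 14 - 1 = 18
Total stalls = 7 * 1 = 7
Total = 18 + 7 = 25

25


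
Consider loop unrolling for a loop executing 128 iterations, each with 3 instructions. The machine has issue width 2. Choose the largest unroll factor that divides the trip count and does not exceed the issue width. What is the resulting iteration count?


Largest divisor of 128 <= 2 is 2
New iterations = 128 / 2 = 64

64


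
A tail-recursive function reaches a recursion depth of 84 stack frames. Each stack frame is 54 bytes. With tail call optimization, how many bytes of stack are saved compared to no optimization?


Without TCO: 84 * 54 = 4536 bytes
With TCO: reuse 1 frame = 54 bytes
Savings = 4536 - 54 = 4482

4482


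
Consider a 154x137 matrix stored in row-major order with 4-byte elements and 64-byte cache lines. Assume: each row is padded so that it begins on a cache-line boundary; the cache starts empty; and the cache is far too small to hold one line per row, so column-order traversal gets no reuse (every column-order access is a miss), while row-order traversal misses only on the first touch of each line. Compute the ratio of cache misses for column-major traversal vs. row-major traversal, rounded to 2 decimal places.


Each row occupies 137 * 4 = 548 bytes and starts on a line boundary, so it spans ceil(548 / 64) = 9 cache lines.
Row-major traversal misses (one per line touched): 154 * ceil(137 * 4 / 64) = 1386
Column-major traversal misses (no reuse, every access misses): 154 * 137 = 21098
Ratio = 21098 / 1386 = 15.22

15.22


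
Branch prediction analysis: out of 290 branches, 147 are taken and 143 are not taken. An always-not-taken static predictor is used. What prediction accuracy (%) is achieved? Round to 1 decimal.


Predictor: always-not-taken
Correct predictions = 143
Accuracy = 143 / 290 * 100 = 49.3%

49.3


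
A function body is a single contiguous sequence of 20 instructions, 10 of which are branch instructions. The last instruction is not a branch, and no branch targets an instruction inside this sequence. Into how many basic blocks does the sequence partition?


With no in-sequence branch targets, the leaders are the first instruction plus the instruction after each branch.
Number of basic blocks = branches + 1
= 10 + 1 = 11

11


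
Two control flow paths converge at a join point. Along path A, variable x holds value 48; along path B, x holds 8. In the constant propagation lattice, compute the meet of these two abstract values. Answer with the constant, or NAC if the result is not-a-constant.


Meet operation: if both paths give the same constant, result is that constant; if they differ, result is NAC (not-a-constant).
Path A: 48, Path B: 8 -> differ
Result: not-a-constant -> NAC

NAC


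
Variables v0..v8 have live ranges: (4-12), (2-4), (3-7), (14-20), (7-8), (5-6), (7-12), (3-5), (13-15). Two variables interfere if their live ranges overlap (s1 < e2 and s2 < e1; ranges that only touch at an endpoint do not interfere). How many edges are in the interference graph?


Check all pairs for overlapping intervals.
Two intervals (s1,e1) and (s2,e2) overlap if s1 < e2 and s2 < e1.
v0 (4-12) vs v1..v8: overlaps v2, v4, v5, v6, v7 -> 5
v1 (2-4) vs v2..v8: overlaps v2, v7 -> 2
v2 (3-7) vs v3..v8: overlaps v5, v7 -> 2
v3 (14-20) vs v4..v8: overlaps v8 -> 1
v4 (7-8) vs v5..v8: overlaps v6 -> 1
v5 (5-6) vs v6..v8: overlaps none -> 0
v6 (7-12) vs v7..v8: overlaps none -> 0
v7 (3-5) vs v8: overlaps none -> 0
Total overlapping pairs = 5 + 2 + 2 + 1 + 1 + 0 + 0 + 0 = 11

11


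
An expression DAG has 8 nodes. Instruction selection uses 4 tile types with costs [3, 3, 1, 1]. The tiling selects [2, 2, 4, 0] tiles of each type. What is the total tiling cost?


Total cost = sum(count_i * cost_i)
= 2*3 + 2*3 + 4*1 + 0*1
= 16

16


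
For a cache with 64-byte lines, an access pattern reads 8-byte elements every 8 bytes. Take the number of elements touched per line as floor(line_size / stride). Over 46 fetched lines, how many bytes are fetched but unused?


Elements per line = floor(64 / 8) = 8
Bytes used per line = 8 * 8 = 64
Wasted per line = 64 - 64 = 0
Total wasted = 0 * 46 = 0

0


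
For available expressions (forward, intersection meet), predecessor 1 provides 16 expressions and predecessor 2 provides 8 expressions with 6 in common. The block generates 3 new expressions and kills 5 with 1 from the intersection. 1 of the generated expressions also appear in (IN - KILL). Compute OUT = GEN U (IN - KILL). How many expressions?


IN = intersection of predecessors = 6
IN - KILL = 6 - 1 = 5
|OUT| = |GEN| + |IN - KILL| - |GEN ∩ (IN - KILL)| = 3 + 5 - 1 = 7

7


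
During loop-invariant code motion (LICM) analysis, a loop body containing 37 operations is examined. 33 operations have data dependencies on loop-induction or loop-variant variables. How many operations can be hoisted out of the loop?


Invariant candidates = total - loop-dependent
= 37 - 33 = 4

4


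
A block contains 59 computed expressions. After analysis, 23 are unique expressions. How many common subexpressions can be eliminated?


CSE count = total expressions - unique expressions
= 59 - 23 = 36

36


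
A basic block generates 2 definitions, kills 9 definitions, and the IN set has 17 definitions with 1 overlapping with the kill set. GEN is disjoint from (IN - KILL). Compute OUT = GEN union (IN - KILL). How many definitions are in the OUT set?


IN - KILL: 17 - 1 = 16 surviving definitions
OUT = GEN + surviving = 2 + 16 = 18

18


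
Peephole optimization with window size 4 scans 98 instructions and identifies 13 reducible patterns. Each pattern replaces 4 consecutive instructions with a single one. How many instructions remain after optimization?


Each match removes 3 instructions.
Total removed = 13 * 3 = 39
Remaining = 98 - 39 = 59

59


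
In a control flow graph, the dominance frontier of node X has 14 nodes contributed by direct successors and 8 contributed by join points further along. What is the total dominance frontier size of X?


DF(X) = direct successor contributions + join point contributions
= 14 + 8 = 22

22


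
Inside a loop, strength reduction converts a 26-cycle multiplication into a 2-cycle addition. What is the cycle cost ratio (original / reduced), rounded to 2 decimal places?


Ratio = mult_cost / add_cost = 26 / 2 = 13.0

13.0


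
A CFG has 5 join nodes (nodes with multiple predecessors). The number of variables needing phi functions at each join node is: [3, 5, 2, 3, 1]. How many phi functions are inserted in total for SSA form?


Total phi functions = sum of phi functions at each join node
= 3 + 5 + 2 + 3 + 1 = 14

14


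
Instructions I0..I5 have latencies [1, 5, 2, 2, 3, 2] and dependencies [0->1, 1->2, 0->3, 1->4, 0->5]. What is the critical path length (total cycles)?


Compute longest path through dependency graph: dist(Ik) = max over predecessors of dist + latency(Ik).
dist(I0) = latency 1 = 1
dist(I1) = dist(I0) + 5 = 1 + 5 = 6
dist(I2) = dist(I1) + 2 = 6 + 2 = 8
dist(I3) = dist(I0) + 2 = 1 + 2 = 3
dist(I4) = dist(I1) + 3 = 6 + 3 = 9
dist(I5) = dist(I0) + 2 = 1 + 2 = 3
Critical path = max dist = 9

9


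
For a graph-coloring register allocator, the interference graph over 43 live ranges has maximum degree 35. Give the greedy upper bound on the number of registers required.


Greedy coloring never needs more than (max_degree + 1) colors: when coloring a vertex, at most max_degree neighbors are already colored.
Upper bound = 35 + 1 = 36

36


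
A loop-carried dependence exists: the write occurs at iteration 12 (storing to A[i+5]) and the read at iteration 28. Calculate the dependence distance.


Distance = read iteration - write iteration
= 28 - 12 = 16

16


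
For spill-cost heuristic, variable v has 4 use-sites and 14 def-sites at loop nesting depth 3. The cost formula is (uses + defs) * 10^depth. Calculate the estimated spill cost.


uses + defs = 4 + 14 = 18
10^3 = 1000
Spill cost = 18 * 1000 = 18000

18000


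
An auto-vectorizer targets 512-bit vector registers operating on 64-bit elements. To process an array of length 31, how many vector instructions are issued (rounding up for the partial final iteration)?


Width = 512 / 64 = 8 elements per vector op
Iterations = ceil(31 / 8) = 4

4


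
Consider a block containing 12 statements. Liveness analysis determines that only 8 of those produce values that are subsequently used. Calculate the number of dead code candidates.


Dead code = total statements - live definitions
= 12 - 8 = 4

4


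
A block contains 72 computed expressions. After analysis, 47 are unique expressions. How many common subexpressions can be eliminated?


CSE count = total expressions - unique expressions
= 72 - 47 = 25

25


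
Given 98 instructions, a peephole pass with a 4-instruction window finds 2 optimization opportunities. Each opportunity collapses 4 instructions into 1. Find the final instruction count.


Each match removes 3 instructions.
Total removed = 2 * 3 = 6
Remaining = 98 - 6 = 92

92


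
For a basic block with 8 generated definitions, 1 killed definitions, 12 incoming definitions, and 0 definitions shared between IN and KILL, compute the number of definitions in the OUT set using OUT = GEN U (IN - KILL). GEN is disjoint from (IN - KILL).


IN - KILL: 12 - 0 = 12 surviving definitions
OUT = GEN + surviving = 8 + 12 = 20

20


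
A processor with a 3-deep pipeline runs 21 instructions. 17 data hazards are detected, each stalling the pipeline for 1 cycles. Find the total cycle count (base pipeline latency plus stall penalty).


Base cycles = 3 + 21 - 1 = 23
Total stalls = 17 * 1 = 17
Total = 23 + 17 = 40

40


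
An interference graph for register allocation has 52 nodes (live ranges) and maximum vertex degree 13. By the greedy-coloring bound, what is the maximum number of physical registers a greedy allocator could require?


Greedy coloring never needs more than (max_degree + 1) colors: when coloring a vertex, at most max_degree neighbors are already colored.
Upper bound = 13 + 1 = 14

14


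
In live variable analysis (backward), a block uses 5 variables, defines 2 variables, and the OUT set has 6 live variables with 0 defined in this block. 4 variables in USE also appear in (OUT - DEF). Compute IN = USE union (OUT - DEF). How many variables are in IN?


OUT - DEF: 6 - 0 = 6
|IN| = |USE| + |OUT - DEF| - |USE ∩ (OUT - DEF)| = 5 + 6 - 4 = 7

7


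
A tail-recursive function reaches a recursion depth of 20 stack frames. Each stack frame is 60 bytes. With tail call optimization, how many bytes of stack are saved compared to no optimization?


Without TCO: 20 * 60 = 1200 bytes
With TCO: reuse 1 frame = 60 bytes
Savings = 1200 - 60 = 1140

1140


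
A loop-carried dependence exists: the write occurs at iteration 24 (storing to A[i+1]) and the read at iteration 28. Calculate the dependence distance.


Distance = read iteration - write iteration
= 28 - 24 = 4

4


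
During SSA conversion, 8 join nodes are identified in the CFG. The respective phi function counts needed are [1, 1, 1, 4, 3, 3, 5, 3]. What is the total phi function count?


Total phi functions = sum of phi functions at each join node
= 1 + 1 + 1 + 4 + 3 + 3 + 5 + 3 = 21

21


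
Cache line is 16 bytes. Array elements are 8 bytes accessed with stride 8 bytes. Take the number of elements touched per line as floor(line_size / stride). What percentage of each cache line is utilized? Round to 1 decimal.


Elements per cache line = floor(16 / 8) = 2
Bytes used = 2 * 8 = 16
Utilization = 16 / 16 * 100 = 100.0%

100.0


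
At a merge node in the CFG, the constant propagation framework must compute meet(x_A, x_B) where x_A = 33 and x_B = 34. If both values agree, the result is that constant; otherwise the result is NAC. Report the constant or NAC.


Meet operation: if both paths give the same constant, result is that constant; if they differ, result is NAC (not-a-constant).
Path A: 33, Path B: 34 -> differ
Result: not-a-constant -> NAC

NAC


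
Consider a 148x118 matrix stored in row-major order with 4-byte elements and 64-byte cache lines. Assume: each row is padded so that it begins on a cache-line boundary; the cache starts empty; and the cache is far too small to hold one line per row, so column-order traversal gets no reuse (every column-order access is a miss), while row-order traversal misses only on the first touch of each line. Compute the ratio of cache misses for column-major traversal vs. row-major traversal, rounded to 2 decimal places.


Each row occupies 118 * 4 = 472 bytes and starts on a line boundary, so it spans ceil(472 / 64) = 8 cache lines.
Row-major traversal misses (one per line touched): 148 * ceil(118 * 4 / 64) = 1184
Column-major traversal misses (no reuse, every access misses): 148 * 118 = 17464
Ratio = 17464 / 1184 = 14.75

14.75


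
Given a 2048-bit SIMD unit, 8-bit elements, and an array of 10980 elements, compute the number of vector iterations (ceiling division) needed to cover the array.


Width = 2048 / 8 = 256 elements per vector op
Iterations = ceil(10980 / 256) = 43

43


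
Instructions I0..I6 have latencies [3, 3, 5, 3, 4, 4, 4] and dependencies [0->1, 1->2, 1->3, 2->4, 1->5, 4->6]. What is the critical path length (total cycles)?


Compute longest path through dependency graph: dist(Ik) = max over predecessors of dist + latency(Ik).
dist(I0) = latency 3 = 3
dist(I1) = dist(I0) + 3 = 3 + 3 = 6
dist(I2) = dist(I1) + 5 = 6 + 5 = 11
dist(I3) = dist(I1) + 3 = 6 + 3 = 9
dist(I4) = dist(I2) + 4 = 11 + 4 = 15
dist(I5) = dist(I1) + 4 = 6 + 4 = 10
dist(I6) = dist(I4) + 4 = 15 + 4 = 19
Critical path = max dist = 19

19


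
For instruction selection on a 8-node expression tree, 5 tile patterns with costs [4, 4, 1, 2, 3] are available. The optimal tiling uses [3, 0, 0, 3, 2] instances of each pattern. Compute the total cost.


Total cost = sum(count_i * cost_i)
= 3*4 + 0*4 + 0*1 + 3*2 + 2*3
= 24

24


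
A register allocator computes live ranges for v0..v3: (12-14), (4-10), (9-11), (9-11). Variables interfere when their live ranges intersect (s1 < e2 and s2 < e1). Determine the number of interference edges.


Check all pairs for overlapping intervals.
Two intervals (s1,e1) and (s2,e2) overlap if s1 < e2 and s2 < e1.
v0 (12-14) vs v1..v3: overlaps none -> 0
v1 (4-10) vs v2..v3: overlaps v2, v3 -> 2
v2 (9-11) vs v3: overlaps v3 -> 1
Total overlapping pairs = 0 + 2 + 1 = 3

3


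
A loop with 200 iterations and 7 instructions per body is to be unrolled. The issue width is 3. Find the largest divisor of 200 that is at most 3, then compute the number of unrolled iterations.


Largest divisor of 200 <= 3 is 2
New iterations = 200 / 2 = 100

100


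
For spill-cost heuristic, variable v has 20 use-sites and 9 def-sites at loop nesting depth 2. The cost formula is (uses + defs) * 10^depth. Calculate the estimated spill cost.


uses + defs = 20 + 9 = 29
10^2 = 100
Spill cost = 29 * 100 = 2900

2900


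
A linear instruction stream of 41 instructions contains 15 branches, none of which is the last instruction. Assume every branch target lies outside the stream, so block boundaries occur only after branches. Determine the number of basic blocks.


With no in-sequence branch targets, the leaders are the first instruction plus the instruction after each branch.
Number of basic blocks = branches + 1
= 15 + 1 = 16

16


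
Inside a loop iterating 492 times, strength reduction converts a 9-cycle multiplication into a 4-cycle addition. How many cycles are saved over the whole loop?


Per-iteration saving = 9 - 4 = 5
Total saved = 492 * 5 = 2460

2460


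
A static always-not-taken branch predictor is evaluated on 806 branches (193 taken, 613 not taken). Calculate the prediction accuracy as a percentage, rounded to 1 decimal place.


Predictor: always-not-taken
Correct predictions = 613
Accuracy = 613 / 806 * 100 = 76.1%

76.1


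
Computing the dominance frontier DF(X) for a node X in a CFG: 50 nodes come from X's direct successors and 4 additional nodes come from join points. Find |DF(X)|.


DF(X) = direct successor contributions + join point contributions
= 50 + 4 = 54

54


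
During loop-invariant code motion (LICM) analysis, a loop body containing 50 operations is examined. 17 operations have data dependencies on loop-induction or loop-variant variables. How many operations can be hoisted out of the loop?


Invariant candidates = total - loop-dependent
= 50 - 17 = 33

33


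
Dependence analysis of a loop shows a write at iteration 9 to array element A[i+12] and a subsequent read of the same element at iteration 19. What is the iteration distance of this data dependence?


Distance = read iteration - write iteration
= 19 - 9 = 10

10


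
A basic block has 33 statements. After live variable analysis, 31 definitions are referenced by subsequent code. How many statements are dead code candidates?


Dead code = total statements - live definitions
= 33 - 31 = 2

2


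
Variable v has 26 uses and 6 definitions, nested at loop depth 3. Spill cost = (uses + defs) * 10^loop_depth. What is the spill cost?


uses + defs = 26 + 6 = 32
10^3 = 1000
Spill cost = 32 * 1000 = 32000

32000


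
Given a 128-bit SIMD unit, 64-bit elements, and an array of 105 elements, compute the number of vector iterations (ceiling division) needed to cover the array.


Width = 128 / 64 = 2 elements per vector op
Iterations = ceil(105 / 2) = 53

53


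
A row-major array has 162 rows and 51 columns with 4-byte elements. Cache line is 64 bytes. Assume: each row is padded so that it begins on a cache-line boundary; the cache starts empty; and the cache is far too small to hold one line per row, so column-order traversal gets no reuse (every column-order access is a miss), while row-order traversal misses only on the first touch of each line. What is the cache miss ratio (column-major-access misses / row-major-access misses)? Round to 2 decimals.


Each row occupies 51 * 4 = 204 bytes and starts on a line boundary, so it spans ceil(204 / 64) = 4 cache lines.
Row-major traversal misses (one per line touched): 162 * ceil(51 * 4 / 64) = 648
Column-major traversal misses (no reuse, every access misses): 162 * 51 = 8262
Ratio = 8262 / 648 = 12.75

12.75


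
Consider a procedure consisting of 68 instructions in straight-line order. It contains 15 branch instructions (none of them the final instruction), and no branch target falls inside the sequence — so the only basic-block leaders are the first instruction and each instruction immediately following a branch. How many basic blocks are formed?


With no in-sequence branch targets, the leaders are the first instruction plus the instruction after each branch.
Number of basic blocks = branches + 1
= 15 + 1 = 16

16


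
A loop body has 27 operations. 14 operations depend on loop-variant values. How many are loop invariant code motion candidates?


Invariant candidates = total - loop-dependent
= 27 - 14 = 13

13


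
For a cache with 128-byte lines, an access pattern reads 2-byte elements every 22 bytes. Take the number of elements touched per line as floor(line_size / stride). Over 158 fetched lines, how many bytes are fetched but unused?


Elements per line = floor(128 / 22) = 5
Bytes used per line = 5 * 2 = 10
Wasted per line = 128 - 10 = 118
Total wasted = 118 * 158 = 18644

18644


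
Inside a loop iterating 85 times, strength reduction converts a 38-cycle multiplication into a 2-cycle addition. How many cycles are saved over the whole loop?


Per-iteration saving = 38 - 2 = 36
Total saved = 85 * 36 = 3060

3060


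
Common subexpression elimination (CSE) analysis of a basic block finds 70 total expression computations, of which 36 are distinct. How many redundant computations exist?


CSE count = total expressions - unique expressions
= 70 - 36 = 34

34


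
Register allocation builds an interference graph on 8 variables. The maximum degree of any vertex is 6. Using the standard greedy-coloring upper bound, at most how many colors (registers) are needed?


Greedy coloring never needs more than (max_degree + 1) colors: when coloring a vertex, at most max_degree neighbors are already colored.
Upper bound = 6 + 1 = 7

7


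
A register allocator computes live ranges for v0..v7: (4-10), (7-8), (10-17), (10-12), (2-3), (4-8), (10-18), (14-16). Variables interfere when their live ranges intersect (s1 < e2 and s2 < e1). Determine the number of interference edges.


Check all pairs for overlapping intervals.
Two intervals (s1,e1) and (s2,e2) overlap if s1 < e2 and s2 < e1.
v0 (4-10) vs v1..v7: overlaps v1, v5 -> 2
v1 (7-8) vs v2..v7: overlaps v5 -> 1
v2 (10-17) vs v3..v7: overlaps v3, v6, v7 -> 3
v3 (10-12) vs v4..v7: overlaps v6 -> 1
v4 (2-3) vs v5..v7: overlaps none -> 0
v5 (4-8) vs v6..v7: overlaps none -> 0
v6 (10-18) vs v7: overlaps v7 -> 1
Total overlapping pairs = 2 + 1 + 3 + 1 + 0 + 0 + 1 = 8

8


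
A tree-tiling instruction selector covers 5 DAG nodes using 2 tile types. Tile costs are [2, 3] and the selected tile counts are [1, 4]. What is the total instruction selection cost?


Total cost = sum(count_i * cost_i)
= 1*2 + 4*3
= 14

14


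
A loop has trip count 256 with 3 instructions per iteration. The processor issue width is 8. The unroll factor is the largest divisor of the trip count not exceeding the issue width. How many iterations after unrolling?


Largest divisor of 256 <= 8 is 8
New iterations = 256 / 8 = 32

32


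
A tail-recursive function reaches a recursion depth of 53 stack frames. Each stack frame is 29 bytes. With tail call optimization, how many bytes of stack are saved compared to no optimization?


Without TCO: 53 * 29 = 1537 bytes
With TCO: reuse 1 frame = 29 bytes
Savings = 1537 - 29 = 1508

1508


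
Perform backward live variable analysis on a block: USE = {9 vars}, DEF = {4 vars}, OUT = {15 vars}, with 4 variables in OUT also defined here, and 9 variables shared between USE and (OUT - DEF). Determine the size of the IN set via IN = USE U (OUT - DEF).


OUT - DEF: 15 - 4 = 11
|IN| = |USE| + |OUT - DEF| - |USE ∩ (OUT - DEF)| = 9 + 11 - 9 = 11

11


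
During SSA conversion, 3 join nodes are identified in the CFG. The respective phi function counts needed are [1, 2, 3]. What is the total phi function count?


Total phi functions = sum of phi functions at each join node
= 1 + 2 + 3 = 6

6


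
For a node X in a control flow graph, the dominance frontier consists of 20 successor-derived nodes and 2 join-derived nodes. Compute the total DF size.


DF(X) = direct successor contributions + join point contributions
= 20 + 2 = 22

22


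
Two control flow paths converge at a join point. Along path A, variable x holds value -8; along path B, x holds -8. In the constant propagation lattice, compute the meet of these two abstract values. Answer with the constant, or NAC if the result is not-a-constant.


Meet operation: if both paths give the same constant, result is that constant; if they differ, result is NAC (not-a-constant).
Path A: -8, Path B: -8 -> equal
Result: constant -> -8

-8


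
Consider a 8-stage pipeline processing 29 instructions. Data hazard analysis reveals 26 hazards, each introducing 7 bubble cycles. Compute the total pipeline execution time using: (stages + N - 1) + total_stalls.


Base cycles = 8 + 29 - 1 = 36
Total stalls = 26 * 7 = 182
Total = 36 + 182 = 218

218


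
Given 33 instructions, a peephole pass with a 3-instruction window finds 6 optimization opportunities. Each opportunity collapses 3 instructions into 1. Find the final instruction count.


Each match removes 2 instructions.
Total removed = 6 * 2 = 12
Remaining = 33 - 12 = 21

21


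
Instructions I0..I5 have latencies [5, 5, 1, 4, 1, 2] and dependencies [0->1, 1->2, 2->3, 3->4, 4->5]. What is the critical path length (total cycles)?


Compute longest path through dependency graph: dist(Ik) = max over predecessors of dist + latency(Ik).
dist(I0) = latency 5 = 5
dist(I1) = dist(I0) + 5 = 5 + 5 = 10
dist(I2) = dist(I1) + 1 = 10 + 1 = 11
dist(I3) = dist(I2) + 4 = 11 + 4 = 15
dist(I4) = dist(I3) + 1 = 15 + 1 = 16
dist(I5) = dist(I4) + 2 = 16 + 2 = 18
Critical path = max dist = 18

18


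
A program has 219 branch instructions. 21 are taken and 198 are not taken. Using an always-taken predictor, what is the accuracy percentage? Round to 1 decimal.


Predictor: always-taken
Correct predictions = 21
Accuracy = 21 / 219 * 100 = 9.6%

9.6


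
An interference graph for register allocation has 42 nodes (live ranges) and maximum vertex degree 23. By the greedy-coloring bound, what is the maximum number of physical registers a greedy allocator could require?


Greedy coloring never needs more than (max_degree + 1) colors: when coloring a vertex, at most max_degree neighbors are already colored.
Upper bound = 23 + 1 = 24

24


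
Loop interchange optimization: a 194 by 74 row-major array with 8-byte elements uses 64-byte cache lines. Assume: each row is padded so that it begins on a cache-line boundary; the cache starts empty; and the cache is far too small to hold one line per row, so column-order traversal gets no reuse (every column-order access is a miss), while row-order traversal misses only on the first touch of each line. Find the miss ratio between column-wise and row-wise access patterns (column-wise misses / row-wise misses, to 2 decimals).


Each row occupies 74 * 8 = 592 bytes and starts on a line boundary, so it spans ceil(592 / 64) = 10 cache lines.
Row-major traversal misses (one per line touched): 194 * ceil(74 * 8 / 64) = 1940
Column-major traversal misses (no reuse, every access misses): 194 * 74 = 14356
Ratio = 14356 / 1940 = 7.4

7.4


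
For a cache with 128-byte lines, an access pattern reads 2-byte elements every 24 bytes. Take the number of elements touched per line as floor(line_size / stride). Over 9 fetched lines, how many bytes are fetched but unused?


Elements per line = floor(128 / 24) = 5
Bytes used per line = 5 * 2 = 10
Wasted per line = 128 - 10 = 118
Total wasted = 118 * 9 = 1062

1062


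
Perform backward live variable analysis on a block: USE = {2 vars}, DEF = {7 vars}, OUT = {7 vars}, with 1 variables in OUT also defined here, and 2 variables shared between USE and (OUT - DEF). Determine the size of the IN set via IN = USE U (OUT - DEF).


OUT - DEF: 7 - 1 = 6
|IN| = |USE| + |OUT - DEF| - |USE ∩ (OUT - DEF)| = 2 + 6 - 2 = 6

6


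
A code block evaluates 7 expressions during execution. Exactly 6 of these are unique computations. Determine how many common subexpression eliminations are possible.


CSE count = total expressions - unique expressions
= 7 - 6 = 1

1


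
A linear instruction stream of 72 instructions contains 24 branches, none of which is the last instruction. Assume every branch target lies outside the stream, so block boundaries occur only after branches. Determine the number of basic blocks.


With no in-sequence branch targets, the leaders are the first instruction plus the instruction after each branch.
Number of basic blocks = branches + 1
= 24 + 1 = 25

25
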